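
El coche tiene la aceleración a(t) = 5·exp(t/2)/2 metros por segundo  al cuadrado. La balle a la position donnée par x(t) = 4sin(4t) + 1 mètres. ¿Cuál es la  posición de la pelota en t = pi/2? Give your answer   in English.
From the given position equation x(t) = 4·sin(4·t) + 1, we substitute t = pi/2 to get x = 1.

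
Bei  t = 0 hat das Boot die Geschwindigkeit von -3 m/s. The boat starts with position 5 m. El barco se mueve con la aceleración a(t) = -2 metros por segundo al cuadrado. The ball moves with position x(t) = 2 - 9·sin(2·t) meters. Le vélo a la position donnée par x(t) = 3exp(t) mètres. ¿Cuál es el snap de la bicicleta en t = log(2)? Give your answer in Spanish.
Debemos derivar nuestra ecuación de la posición x(t) = 3·exp(t) 4 veces. Tomando d/dt de x(t), encontramos v(t) = 3·exp(t). Derivando la velocidad, obtenemos la aceleración: a(t) = 3·exp(t). La derivada de la aceleración da la sacudida: j(t) = 3·exp(t). Derivando la sacudida, obtenemos el snap: s(t) = 3·exp(t). Usando s(t) = 3·exp(t) y sustituyendo t = log(2), encontramos s = 6.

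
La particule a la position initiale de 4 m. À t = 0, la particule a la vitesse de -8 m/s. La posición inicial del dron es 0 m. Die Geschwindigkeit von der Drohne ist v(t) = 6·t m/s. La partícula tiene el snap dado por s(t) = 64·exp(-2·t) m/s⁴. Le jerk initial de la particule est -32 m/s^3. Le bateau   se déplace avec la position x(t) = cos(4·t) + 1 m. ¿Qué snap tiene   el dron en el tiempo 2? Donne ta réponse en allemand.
Ausgehend von der Geschwindigkeit v(t) = 6·t, nehmen wir 3 Ableitungen. Durch Ableiten von der Geschwindigkeit erhalten wir die Beschleunigung: a(t) = 6. Die Ableitung von der Beschleunigung ergibt den Ruck: j(t) = 0. Die Ableitung von dem Ruck ergibt den Snap: s(t) = 0. Mit s(t) = 0 und Einsetzen von t = 2, finden wir s = 0.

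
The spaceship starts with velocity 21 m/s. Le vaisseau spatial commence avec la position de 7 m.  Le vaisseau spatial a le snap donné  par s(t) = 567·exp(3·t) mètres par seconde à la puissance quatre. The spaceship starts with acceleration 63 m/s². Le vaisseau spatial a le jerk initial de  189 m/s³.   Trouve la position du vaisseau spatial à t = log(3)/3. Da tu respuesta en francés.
Pour résoudre ceci, nous devons prendre 4 primitives de notre équation du snap s(t) = 567·exp(3·t). L'intégrale du snap est le jerk. En utilisant j(0) = 189, nous obtenons j(t) = 189·exp(3·t). En prenant ∫j(t)dt et en appliquant a(0) = 63, nous trouvons a(t) = 63·exp(3·t). En intégrant l'accélération et en utilisant la condition initiale v(0) = 21, nous obtenons v(t) = 21·exp(3·t). En prenant ∫v(t)dt et en appliquant x(0) = 7, nous trouvons x(t) = 7·exp(3·t). En utilisant x(t) = 7·exp(3·t) et en substituant t = log(3)/3, nous trouvons x = 21.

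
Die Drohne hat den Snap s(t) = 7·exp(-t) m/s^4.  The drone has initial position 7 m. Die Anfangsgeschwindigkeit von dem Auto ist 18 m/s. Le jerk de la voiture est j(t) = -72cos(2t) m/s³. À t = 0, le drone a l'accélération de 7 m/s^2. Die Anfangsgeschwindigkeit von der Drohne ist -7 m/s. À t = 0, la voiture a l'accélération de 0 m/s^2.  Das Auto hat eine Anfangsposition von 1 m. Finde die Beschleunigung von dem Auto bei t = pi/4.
Um dies zu lösen, müssen wir 1 Stammfunktion unserer Gleichung für den Ruck j(t) = -72·cos(2·t) finden. Die Stammfunktion von dem Ruck, mit a(0) = 0, ergibt die Beschleunigung: a(t) = -36·sin(2·t). Wir haben die Beschleunigung a(t) = -36·sin(2·t). Durch Einsetzen von t = pi/4: a(pi/4) = -36.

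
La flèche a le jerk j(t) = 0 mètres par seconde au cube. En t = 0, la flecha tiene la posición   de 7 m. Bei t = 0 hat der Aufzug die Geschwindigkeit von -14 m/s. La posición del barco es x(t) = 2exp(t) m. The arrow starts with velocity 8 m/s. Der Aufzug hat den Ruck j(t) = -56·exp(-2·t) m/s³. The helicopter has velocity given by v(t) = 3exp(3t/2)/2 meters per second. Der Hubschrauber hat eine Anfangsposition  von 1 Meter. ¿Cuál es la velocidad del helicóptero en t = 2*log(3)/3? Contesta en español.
De la ecuación de la velocidad v(t) = 3·exp(3·t/2)/2, sustituimos t = 2*log(3)/3 para obtener v = 9/2.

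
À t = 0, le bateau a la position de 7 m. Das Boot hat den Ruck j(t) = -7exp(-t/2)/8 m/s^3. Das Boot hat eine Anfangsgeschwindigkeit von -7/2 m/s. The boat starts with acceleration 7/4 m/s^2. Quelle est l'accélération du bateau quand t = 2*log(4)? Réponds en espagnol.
Para resolver esto, necesitamos tomar 1 integral de nuestra ecuación de la sacudida j(t) = -7·exp(-t/2)/8. La antiderivada de la sacudida, con a(0) = 7/4, da la aceleración: a(t) = 7·exp(-t/2)/4. Usando a(t) = 7·exp(-t/2)/4 y sustituyendo t = 2*log(4), encontramos a = 7/16.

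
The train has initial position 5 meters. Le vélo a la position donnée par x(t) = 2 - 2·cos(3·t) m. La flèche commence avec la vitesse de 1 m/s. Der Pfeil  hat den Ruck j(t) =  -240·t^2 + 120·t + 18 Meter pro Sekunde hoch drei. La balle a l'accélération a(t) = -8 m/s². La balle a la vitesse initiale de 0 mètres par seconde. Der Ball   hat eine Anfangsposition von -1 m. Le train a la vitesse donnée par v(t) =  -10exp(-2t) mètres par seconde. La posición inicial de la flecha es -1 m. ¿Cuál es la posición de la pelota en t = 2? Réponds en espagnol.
Para resolver esto, necesitamos tomar 2 integrales de nuestra ecuación de la aceleración a(t) = -8. La integral de la aceleración es la velocidad. Usando v(0) = 0, obtenemos v(t) = -8·t. Integrando la velocidad y usando la condición inicial x(0) = -1, obtenemos x(t) = -4·t^2 - 1. De la ecuación de la posición x(t) = -4·t^2 - 1, sustituimos t = 2 para obtener x = -17.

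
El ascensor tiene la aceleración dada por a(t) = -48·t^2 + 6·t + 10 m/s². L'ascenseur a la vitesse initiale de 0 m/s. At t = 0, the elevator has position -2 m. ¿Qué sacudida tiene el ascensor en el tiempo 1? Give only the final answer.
La respuesta es -90.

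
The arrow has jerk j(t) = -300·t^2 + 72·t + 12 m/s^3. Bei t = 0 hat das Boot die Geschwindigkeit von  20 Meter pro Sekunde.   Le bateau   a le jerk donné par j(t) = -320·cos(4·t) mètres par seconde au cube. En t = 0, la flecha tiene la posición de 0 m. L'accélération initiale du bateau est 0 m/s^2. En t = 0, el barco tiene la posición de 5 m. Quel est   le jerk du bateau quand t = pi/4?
De l'équation du jerk j(t) = -320·cos(4·t), nous substituons t = pi/4 pour obtenir j = 320.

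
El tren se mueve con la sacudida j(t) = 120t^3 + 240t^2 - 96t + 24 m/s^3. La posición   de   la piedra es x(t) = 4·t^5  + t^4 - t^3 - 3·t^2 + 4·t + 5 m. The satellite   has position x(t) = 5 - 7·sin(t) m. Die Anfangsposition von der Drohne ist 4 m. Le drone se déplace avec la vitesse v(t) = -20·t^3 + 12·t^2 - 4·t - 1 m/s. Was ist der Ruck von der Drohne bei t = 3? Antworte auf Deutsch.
Ausgehend von der Geschwindigkeit v(t) = -20·t^3 + 12·t^2 - 4·t - 1, nehmen wir 2 Ableitungen. Die Ableitung von der Geschwindigkeit ergibt die Beschleunigung: a(t) = -60·t^2 + 24·t - 4. Mit d/dt von a(t) finden wir j(t) = 24 - 120·t. Aus der Gleichung für den Ruck j(t) = 24 - 120·t, setzen wir t = 3 ein und erhalten j = -336.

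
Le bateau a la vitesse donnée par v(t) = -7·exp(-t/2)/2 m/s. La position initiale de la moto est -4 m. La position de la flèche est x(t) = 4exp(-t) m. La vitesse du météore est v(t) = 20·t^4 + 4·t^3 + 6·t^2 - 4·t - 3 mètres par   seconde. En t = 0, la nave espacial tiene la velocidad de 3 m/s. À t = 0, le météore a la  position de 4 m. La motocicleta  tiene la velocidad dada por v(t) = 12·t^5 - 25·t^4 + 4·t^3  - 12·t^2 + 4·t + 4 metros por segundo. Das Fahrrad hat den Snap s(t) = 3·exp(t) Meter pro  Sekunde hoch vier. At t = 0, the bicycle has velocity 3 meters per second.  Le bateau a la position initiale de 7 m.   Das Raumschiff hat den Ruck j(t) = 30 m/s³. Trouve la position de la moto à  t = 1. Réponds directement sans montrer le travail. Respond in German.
Die Antwort ist -4.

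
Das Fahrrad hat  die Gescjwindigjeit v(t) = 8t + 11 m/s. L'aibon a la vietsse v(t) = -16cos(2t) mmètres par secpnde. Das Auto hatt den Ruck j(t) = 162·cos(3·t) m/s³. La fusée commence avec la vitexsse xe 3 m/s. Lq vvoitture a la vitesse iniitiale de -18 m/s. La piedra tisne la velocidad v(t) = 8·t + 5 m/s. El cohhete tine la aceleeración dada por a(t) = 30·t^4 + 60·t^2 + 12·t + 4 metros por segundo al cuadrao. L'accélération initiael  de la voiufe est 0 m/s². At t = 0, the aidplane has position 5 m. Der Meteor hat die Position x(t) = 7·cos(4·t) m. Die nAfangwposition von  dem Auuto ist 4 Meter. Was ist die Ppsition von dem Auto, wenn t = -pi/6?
Wir müssen das Integral unserer Gleichung für den Ruck j(t) = 162·cos(3·t) 3-mal finden. Das Integral von dem Ruck, mit a(0) = 0, ergibt die Beschleunigung: a(t) = 54·sin(3·t). Das Integral von der Beschleunigung, mit v(0) = -18, ergibt die Geschwindigkeit: v(t) = -18·cos(3·t). Das Integral von der Geschwindigkeit, mit x(0) = 4, ergibt die Position: x(t) = 4 - 6·sin(3·t). Mit x(t) = 4 - 6·sin(3·t) und Einsetzen von t = -pi/6, finden wir x = 10.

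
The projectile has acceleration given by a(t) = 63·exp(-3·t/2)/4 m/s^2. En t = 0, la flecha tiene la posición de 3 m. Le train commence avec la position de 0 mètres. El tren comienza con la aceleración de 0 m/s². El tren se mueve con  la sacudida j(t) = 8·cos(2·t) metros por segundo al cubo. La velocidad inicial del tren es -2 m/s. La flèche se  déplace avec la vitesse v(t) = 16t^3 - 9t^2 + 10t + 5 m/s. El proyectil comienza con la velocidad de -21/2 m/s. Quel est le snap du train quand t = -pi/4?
Pour résoudre ceci, nous devons prendre 1 dérivée de notre équation du jerk j(t) = 8·cos(2·t). En prenant d/dt de j(t), nous trouvons s(t) = -16·sin(2·t). De l'équation du snap s(t) = -16·sin(2·t), nous substituons t = -pi/4 pour obtenir s = 16.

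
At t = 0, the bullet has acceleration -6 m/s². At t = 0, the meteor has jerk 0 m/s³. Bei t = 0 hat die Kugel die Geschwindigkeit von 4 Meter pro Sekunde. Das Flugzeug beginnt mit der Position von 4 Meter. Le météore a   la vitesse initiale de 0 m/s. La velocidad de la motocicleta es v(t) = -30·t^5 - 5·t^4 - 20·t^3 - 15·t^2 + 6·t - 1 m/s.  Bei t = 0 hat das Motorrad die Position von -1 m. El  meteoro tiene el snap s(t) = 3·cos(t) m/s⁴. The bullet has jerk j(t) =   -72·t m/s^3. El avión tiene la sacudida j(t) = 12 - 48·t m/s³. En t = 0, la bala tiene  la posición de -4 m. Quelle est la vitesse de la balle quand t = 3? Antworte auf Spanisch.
Partiendo de la sacudida j(t) = -72·t, tomamos 2 integrales. Tomando ∫j(t)dt y aplicando a(0) = -6, encontramos a(t) = -36·t^2 - 6. La integral de la aceleración, con v(0) = 4, da la velocidad: v(t) = -12·t^3 - 6·t + 4. De la ecuación de la velocidad v(t) = -12·t^3 - 6·t + 4, sustituimos t = 3 para obtener v = -338.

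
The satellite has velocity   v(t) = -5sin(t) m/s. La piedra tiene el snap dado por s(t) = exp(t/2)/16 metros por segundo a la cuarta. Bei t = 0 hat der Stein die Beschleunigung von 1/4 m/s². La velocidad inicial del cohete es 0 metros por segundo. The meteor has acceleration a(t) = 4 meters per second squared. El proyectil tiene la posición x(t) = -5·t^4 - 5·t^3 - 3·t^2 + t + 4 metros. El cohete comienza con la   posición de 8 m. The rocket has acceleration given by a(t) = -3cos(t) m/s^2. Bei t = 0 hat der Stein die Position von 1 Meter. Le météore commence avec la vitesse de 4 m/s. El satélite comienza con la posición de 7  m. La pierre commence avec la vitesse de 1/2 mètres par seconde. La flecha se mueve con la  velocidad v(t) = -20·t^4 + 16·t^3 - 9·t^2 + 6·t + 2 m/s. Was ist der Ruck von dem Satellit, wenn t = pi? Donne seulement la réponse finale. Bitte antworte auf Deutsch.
Der Ruck bei t = pi ist j = 0.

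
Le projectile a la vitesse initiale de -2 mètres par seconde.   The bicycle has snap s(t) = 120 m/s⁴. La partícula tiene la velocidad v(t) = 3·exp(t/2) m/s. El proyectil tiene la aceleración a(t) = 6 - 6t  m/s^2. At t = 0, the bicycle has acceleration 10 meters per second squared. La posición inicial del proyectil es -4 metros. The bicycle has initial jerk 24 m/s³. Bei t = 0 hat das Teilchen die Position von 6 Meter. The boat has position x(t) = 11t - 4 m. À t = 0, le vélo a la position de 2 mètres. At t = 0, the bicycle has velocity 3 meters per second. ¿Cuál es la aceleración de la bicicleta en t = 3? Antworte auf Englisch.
Starting from snap s(t) = 120, we take 2 integrals. The antiderivative of snap, with j(0) = 24, gives jerk: j(t) = 120·t + 24. Integrating jerk and using the initial condition a(0) = 10, we get a(t) = 60·t^2 + 24·t + 10. From the given acceleration equation a(t) = 60·t^2 + 24·t + 10, we substitute t = 3 to get a = 622.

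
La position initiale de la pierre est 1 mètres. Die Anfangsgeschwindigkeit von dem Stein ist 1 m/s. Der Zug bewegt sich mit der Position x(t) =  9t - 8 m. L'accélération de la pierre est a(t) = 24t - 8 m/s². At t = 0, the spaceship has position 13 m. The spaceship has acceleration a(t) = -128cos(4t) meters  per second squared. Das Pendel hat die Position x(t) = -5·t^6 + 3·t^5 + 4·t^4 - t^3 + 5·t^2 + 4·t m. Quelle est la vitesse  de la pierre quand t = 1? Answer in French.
En partant de l'accélération a(t) = 24·t - 8, nous prenons 1 intégrale. L'intégrale de l'accélération, avec v(0) = 1, donne la vitesse: v(t) = 12·t^2 - 8·t + 1. Nous avons la vitesse v(t) = 12·t^2 - 8·t + 1. En substituant t = 1: v(1) = 5.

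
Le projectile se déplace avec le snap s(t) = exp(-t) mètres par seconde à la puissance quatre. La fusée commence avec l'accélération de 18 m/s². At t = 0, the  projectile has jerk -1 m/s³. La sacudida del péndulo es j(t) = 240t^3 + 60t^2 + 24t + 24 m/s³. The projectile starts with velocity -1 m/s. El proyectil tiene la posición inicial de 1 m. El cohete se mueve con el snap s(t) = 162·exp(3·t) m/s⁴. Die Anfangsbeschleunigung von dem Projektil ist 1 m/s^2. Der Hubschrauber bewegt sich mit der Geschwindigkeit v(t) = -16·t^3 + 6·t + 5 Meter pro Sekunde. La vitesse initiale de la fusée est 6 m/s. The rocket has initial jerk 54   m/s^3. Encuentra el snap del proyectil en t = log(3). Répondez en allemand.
Wir haben den Snap s(t) = exp(-t). Durch Einsetzen von t = log(3): s(log(3)) = 1/3.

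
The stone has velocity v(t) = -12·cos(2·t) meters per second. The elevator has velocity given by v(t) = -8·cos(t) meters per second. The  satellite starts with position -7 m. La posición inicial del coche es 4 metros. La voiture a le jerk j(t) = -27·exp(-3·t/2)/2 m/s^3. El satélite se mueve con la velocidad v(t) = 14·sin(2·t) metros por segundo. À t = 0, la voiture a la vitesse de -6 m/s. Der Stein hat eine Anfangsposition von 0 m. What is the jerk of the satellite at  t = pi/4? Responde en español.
Partiendo de la velocidad v(t) = 14·sin(2·t), tomamos 2 derivadas. La derivada de la velocidad da la aceleración: a(t) = 28·cos(2·t). Tomando d/dt de a(t), encontramos j(t) = -56·sin(2·t). Usando j(t) = -56·sin(2·t) y sustituyendo t = pi/4, encontramos j = -56.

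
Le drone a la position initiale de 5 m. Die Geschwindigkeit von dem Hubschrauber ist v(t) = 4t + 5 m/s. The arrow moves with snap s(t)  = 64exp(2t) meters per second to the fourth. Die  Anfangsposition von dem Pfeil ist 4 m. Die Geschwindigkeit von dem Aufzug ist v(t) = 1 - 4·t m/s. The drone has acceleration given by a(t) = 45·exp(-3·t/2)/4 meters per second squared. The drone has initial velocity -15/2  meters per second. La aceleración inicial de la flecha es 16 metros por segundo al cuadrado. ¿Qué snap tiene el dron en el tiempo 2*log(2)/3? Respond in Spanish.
Debemos derivar nuestra ecuación de la aceleración a(t) = 45·exp(-3·t/2)/4 2 veces. Derivando la aceleración, obtenemos la sacudida: j(t) = -135·exp(-3·t/2)/8. La derivada de la sacudida da el snap: s(t) = 405·exp(-3·t/2)/16. De la ecuación del snap s(t) = 405·exp(-3·t/2)/16, sustituimos t = 2*log(2)/3 para obtener s = 405/32.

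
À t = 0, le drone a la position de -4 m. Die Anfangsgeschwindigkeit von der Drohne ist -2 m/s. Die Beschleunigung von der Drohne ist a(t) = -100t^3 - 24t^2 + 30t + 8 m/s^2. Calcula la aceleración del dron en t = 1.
Usando a(t) = -100·t^3 - 24·t^2 + 30·t + 8 y sustituyendo t = 1, encontramos a = -86.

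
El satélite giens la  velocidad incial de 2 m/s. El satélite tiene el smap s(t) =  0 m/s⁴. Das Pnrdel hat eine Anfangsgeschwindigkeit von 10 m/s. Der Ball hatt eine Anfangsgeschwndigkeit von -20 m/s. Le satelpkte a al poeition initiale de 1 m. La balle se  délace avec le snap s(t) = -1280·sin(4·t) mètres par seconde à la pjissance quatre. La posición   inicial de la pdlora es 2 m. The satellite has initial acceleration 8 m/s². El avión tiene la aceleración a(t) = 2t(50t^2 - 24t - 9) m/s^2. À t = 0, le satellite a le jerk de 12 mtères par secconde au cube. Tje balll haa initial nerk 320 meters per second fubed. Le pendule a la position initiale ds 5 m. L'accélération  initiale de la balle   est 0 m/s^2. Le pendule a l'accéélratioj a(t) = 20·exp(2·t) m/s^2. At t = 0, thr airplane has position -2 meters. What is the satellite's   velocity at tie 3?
To solve this, we need to take 3 integrals of our snap equation s(t) = 0. The antiderivative of snap, with j(0) = 12, gives jerk: j(t) = 12. The antiderivative of jerk is acceleration. Using a(0) = 8, we get a(t) = 12·t + 8. The integral of acceleration, with v(0) = 2, gives velocity: v(t) = 6·t^2 + 8·t + 2. From the given velocity equation v(t) = 6·t^2 + 8·t + 2, we substitute t = 3 to get v = 80.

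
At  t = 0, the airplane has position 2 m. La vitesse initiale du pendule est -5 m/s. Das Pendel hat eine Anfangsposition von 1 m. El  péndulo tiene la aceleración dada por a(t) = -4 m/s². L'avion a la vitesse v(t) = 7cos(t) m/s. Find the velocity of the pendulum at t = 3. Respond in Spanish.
Debemos encontrar la integral de nuestra ecuación de la aceleración a(t) = -4 1 vez. La integral de la aceleración, con v(0) = -5, da la velocidad: v(t) = -4·t - 5. Tenemos la velocidad v(t) = -4·t - 5. Sustituyendo t = 3: v(3) = -17.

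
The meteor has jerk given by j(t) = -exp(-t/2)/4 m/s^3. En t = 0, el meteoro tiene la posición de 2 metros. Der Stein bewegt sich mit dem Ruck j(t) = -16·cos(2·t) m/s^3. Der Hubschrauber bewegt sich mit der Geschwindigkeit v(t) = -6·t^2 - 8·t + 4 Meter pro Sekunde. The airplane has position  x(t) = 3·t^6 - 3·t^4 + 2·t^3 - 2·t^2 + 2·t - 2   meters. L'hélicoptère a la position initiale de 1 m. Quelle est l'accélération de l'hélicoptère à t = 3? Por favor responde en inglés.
Starting from velocity v(t) = -6·t^2 - 8·t + 4, we take 1 derivative. Differentiating velocity, we get acceleration: a(t) = -12·t - 8. We have acceleration a(t) = -12·t - 8. Substituting t = 3: a(3) = -44.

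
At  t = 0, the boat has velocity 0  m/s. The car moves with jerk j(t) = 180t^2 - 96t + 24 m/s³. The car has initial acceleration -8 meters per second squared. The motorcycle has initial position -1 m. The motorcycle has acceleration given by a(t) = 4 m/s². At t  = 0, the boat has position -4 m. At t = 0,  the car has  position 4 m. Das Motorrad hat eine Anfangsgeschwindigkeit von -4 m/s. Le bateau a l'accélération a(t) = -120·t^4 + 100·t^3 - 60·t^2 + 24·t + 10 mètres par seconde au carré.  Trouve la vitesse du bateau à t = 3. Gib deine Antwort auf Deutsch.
Wir müssen das Integral unserer Gleichung für die Beschleunigung a(t) = -120·t^4 + 100·t^3 - 60·t^2 + 24·t + 10 1-mal finden. Die Stammfunktion von der Beschleunigung, mit v(0) = 0, ergibt die Geschwindigkeit: v(t) = t·(-24·t^4 + 25·t^3 - 20·t^2 + 12·t + 10). Aus der Gleichung für die Geschwindigkeit v(t) = t·(-24·t^4 + 25·t^3 - 20·t^2 + 12·t + 10), setzen wir t = 3 ein und erhalten v = -4209.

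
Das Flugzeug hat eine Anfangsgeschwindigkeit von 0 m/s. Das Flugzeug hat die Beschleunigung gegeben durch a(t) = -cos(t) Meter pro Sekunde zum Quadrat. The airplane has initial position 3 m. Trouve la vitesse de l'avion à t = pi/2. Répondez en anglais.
Starting from acceleration a(t) = -cos(t), we take 1 antiderivative. The antiderivative of acceleration is velocity. Using v(0) = 0, we get v(t) = -sin(t). Using v(t) = -sin(t) and substituting t = pi/2, we find v = -1.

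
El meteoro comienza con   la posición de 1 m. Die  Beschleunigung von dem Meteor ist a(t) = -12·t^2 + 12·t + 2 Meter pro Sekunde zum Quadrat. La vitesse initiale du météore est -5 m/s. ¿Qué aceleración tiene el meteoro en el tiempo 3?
Tenemos la aceleración a(t) = -12·t^2 + 12·t + 2. Sustituyendo t = 3: a(3) = -70.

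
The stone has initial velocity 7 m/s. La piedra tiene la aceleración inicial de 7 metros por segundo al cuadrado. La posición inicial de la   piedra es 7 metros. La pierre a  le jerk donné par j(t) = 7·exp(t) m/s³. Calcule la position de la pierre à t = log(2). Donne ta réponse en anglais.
To find the answer, we compute 3 antiderivatives of j(t) = 7·exp(t). Taking ∫j(t)dt and applying a(0) = 7, we find a(t) = 7·exp(t). Finding the antiderivative of a(t) and using v(0) = 7: v(t) = 7·exp(t). Taking ∫v(t)dt and applying x(0) = 7, we find x(t) = 7·exp(t). Using x(t) = 7·exp(t) and substituting t = log(2), we find x = 14.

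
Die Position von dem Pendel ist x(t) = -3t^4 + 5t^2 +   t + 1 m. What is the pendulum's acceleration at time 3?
We must differentiate our position equation x(t) = -3·t^4 + 5·t^2 + t + 1 2 times. Taking d/dt of x(t), we find v(t) = -12·t^3 + 10·t + 1. Differentiating velocity, we get acceleration: a(t) = 10 - 36·t^2. From the given acceleration equation a(t) = 10 - 36·t^2, we substitute t = 3 to get a = -314.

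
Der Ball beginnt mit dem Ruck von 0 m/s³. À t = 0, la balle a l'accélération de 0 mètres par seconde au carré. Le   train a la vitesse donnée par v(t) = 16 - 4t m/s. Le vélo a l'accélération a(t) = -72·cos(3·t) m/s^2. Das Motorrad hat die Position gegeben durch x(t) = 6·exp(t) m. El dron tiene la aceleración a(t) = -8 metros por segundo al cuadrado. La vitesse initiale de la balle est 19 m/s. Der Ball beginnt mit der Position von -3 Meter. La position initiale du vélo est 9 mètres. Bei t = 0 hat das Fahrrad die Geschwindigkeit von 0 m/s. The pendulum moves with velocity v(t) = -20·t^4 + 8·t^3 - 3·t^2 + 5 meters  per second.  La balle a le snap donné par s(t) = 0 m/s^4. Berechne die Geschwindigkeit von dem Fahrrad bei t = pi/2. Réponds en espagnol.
Partiendo de la aceleración a(t) = -72·cos(3·t), tomamos 1 antiderivada. La antiderivada de la aceleración, con v(0) = 0, da la velocidad: v(t) = -24·sin(3·t). De la ecuación de la velocidad v(t) = -24·sin(3·t), sustituimos t = pi/2 para obtener v = 24.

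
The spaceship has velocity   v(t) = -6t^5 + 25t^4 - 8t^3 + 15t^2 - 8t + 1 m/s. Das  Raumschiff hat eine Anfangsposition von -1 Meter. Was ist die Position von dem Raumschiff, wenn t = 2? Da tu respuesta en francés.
Nous devons trouver l'intégrale de notre équation de la vitesse v(t) = -6·t^5 + 25·t^4 - 8·t^3 + 15·t^2 - 8·t + 1 1 fois. L'intégrale de la vitesse est la position. En utilisant x(0) = -1, nous obtenons x(t) = -t^6 + 5·t^5 - 2·t^4 + 5·t^3 - 4·t^2 + t - 1. Nous avons la position x(t) = -t^6 + 5·t^5 - 2·t^4 + 5·t^3 - 4·t^2 + t - 1. En substituant t = 2: x(2) = 89.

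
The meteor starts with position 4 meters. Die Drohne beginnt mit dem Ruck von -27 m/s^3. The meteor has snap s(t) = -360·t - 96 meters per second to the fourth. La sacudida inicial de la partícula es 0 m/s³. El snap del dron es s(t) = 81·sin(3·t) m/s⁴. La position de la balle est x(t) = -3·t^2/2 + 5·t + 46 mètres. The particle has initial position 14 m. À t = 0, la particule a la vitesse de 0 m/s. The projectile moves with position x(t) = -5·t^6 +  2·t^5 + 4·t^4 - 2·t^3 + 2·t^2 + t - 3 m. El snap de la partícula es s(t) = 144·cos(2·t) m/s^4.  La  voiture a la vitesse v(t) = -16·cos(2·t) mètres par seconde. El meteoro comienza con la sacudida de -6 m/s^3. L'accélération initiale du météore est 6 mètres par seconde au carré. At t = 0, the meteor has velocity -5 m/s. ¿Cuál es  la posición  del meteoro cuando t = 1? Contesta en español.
Debemos encontrar la integral de nuestra ecuación del snap s(t) = -360·t - 96 4 veces. La integral del snap, con j(0) = -6, da la sacudida: j(t) = -180·t^2 - 96·t - 6. Tomando ∫j(t)dt y aplicando a(0) = 6, encontramos a(t) = -60·t^3 - 48·t^2 - 6·t + 6. La antiderivada de la aceleración, con v(0) = -5, da la velocidad: v(t) = -15·t^4 - 16·t^3 - 3·t^2 + 6·t - 5. La antiderivada de la velocidad, con x(0) = 4, da la posición: x(t) = -3·t^5 - 4·t^4 - t^3 + 3·t^2 - 5·t + 4. Usando x(t) = -3·t^5 - 4·t^4 - t^3 + 3·t^2 - 5·t + 4 y sustituyendo t = 1, encontramos x = -6.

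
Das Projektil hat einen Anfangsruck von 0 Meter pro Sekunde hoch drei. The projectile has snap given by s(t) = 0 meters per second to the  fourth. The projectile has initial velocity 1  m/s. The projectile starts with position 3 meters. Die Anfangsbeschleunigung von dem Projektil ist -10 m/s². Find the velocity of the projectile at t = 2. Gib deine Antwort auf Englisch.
We must find the integral of our snap equation s(t) = 0 3 times. The antiderivative of snap is jerk. Using j(0) = 0, we get j(t) = 0. The antiderivative of jerk, with a(0) = -10, gives acceleration: a(t) = -10. Integrating acceleration and using the initial condition v(0) = 1, we get v(t) = 1 - 10·t. Using v(t) = 1 - 10·t and substituting t = 2, we find v = -19.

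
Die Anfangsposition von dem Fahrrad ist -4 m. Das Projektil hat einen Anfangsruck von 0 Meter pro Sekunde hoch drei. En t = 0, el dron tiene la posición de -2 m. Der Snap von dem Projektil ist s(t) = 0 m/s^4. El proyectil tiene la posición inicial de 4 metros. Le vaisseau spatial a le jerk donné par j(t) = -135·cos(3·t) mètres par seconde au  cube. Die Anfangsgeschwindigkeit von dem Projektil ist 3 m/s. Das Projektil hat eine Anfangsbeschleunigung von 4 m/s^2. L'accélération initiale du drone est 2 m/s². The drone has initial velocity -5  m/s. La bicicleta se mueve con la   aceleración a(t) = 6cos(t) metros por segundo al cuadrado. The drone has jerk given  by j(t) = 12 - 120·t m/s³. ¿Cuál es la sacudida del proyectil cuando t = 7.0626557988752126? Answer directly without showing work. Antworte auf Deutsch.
j(7.0626557988752126) = 0.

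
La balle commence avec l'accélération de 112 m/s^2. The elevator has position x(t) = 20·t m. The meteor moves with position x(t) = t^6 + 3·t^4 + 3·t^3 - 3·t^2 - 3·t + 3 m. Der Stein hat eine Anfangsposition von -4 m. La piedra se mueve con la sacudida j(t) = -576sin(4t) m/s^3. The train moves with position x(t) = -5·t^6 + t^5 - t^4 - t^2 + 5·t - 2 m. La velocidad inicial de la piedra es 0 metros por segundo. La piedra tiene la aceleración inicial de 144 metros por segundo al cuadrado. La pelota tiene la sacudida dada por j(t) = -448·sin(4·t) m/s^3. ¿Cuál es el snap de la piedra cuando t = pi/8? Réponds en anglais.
Starting from jerk j(t) = -576·sin(4·t), we take 1 derivative. Differentiating jerk, we get snap: s(t) = -2304·cos(4·t). We have snap s(t) = -2304·cos(4·t). Substituting t = pi/8: s(pi/8) = 0.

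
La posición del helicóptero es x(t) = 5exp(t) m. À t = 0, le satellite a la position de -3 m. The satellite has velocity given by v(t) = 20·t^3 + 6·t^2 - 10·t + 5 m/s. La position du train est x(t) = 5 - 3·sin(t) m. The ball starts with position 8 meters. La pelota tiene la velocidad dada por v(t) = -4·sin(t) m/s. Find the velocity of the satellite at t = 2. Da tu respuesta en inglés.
From the given velocity equation v(t) = 20·t^3 + 6·t^2 - 10·t + 5, we substitute t = 2 to get v = 169.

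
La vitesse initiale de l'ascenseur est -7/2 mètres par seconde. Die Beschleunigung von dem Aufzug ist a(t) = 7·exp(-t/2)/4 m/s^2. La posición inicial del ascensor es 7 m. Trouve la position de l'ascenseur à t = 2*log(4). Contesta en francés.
En partant de l'accélération a(t) = 7·exp(-t/2)/4, nous prenons 2 primitives. L'intégrale de l'accélération, avec v(0) = -7/2, donne la vitesse: v(t) = -7·exp(-t/2)/2. La primitive de la vitesse, avec x(0) = 7, donne la position: x(t) = 7·exp(-t/2). Nous avons la position x(t) = 7·exp(-t/2). En substituant t = 2*log(4): x(2*log(4)) = 7/4.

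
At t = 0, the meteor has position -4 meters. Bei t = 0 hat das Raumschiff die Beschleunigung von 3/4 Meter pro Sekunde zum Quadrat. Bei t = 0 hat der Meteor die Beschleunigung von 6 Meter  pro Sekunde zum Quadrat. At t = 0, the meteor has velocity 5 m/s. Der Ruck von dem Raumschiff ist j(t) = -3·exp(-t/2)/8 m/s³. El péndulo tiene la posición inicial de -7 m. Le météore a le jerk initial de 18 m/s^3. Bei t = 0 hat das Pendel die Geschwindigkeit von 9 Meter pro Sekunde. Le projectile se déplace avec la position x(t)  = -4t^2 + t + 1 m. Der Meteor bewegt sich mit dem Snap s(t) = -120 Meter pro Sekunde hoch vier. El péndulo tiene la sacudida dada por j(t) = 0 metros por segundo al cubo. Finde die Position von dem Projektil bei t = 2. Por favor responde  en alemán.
Aus der Gleichung für die Position x(t) = -4·t^2 + t + 1, setzen wir t = 2 ein und erhalten x = -13.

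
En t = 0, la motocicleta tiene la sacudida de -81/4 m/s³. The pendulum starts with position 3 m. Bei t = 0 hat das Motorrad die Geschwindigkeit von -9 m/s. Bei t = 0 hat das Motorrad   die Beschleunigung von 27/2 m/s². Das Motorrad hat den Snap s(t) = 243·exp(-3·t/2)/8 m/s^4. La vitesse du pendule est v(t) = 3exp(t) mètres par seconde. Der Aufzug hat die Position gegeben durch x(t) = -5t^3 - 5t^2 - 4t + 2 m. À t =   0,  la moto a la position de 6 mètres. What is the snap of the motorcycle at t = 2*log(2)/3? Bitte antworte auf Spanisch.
Usando s(t) = 243·exp(-3·t/2)/8 y sustituyendo t = 2*log(2)/3, encontramos s = 243/16.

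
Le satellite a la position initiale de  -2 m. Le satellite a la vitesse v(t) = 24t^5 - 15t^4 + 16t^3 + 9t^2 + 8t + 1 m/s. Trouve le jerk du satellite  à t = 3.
Pour résoudre ceci, nous devons prendre 2 dérivées de notre équation de la vitesse v(t) = 24·t^5 - 15·t^4 + 16·t^3 + 9·t^2 + 8·t + 1. La dérivée de la vitesse donne l'accélération: a(t) = 120·t^4 - 60·t^3 + 48·t^2 + 18·t + 8. La dérivée de l'accélération donne le jerk: j(t) = 480·t^3 - 180·t^2 + 96·t + 18. En utilisant j(t) = 480·t^3 - 180·t^2 + 96·t + 18 et en substituant t = 3, nous trouvons j = 11646.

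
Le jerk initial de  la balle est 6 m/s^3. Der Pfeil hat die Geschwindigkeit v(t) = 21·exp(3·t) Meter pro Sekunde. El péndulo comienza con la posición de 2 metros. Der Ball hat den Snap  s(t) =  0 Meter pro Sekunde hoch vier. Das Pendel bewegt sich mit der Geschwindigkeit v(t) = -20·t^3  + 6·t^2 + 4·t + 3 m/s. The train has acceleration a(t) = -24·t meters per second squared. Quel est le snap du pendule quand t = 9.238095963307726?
Pour résoudre ceci, nous devons prendre 3 dérivées de notre équation de la vitesse v(t) = -20·t^3 + 6·t^2 + 4·t + 3. En prenant d/dt de v(t), nous trouvons a(t) = -60·t^2 + 12·t + 4. En prenant d/dt de a(t), nous trouvons j(t) = 12 - 120·t. En dérivant le jerk, nous obtenons le snap: s(t) = -120. Nous avons le snap s(t) = -120. En substituant t = 9.238095963307726: s(9.238095963307726) = -120.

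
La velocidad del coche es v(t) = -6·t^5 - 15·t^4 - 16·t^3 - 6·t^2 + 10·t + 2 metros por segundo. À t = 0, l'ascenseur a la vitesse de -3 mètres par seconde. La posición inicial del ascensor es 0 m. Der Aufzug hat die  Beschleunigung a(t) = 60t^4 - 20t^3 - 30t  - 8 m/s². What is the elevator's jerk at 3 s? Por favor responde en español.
Para resolver esto, necesitamos tomar 1 derivada de nuestra ecuación de la aceleración a(t) = 60·t^4 - 20·t^3 - 30·t - 8. Tomando d/dt de a(t), encontramos j(t) = 240·t^3 - 60·t^2 - 30. Tenemos la sacudida j(t) = 240·t^3 - 60·t^2 - 30. Sustituyendo t = 3: j(3) = 5910.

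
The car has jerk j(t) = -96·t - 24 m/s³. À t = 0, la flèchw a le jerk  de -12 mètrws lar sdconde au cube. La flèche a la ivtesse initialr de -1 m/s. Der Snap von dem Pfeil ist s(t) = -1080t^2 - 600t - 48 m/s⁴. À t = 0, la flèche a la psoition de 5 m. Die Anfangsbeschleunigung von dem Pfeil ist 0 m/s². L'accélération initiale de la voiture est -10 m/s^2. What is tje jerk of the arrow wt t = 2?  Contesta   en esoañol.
Para resolver esto, necesitamos tomar 1 antiderivada de nuestra ecuación del snap s(t) = -1080·t^2 - 600·t - 48. Tomando ∫s(t)dt y aplicando j(0) = -12, encontramos j(t) = -360·t^3 - 300·t^2 - 48·t - 12. De la ecuación de la sacudida j(t) = -360·t^3 - 300·t^2 - 48·t - 12, sustituimos t = 2 para obtener j = -4188.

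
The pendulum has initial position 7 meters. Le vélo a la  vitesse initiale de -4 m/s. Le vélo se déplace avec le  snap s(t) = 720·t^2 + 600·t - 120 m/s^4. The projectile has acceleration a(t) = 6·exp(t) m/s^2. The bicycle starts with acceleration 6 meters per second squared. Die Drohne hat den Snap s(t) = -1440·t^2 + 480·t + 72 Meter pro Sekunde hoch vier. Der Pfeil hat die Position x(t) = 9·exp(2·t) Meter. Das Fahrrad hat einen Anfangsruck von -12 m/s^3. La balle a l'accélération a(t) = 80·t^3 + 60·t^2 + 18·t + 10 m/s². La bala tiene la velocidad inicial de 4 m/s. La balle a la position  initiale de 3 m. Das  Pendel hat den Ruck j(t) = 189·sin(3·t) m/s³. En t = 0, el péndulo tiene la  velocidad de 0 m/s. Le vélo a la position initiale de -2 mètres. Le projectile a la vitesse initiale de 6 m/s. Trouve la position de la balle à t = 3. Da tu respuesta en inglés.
Starting from acceleration a(t) = 80·t^3 + 60·t^2 + 18·t + 10, we take 2 antiderivatives. Finding the antiderivative of a(t) and using v(0) = 4: v(t) = 20·t^4 + 20·t^3 + 9·t^2 + 10·t + 4. The antiderivative of velocity is position. Using x(0) = 3, we get x(t) = 4·t^5 + 5·t^4 + 3·t^3 + 5·t^2 + 4·t + 3. From the given position equation x(t) = 4·t^5 + 5·t^4 + 3·t^3 + 5·t^2 + 4·t + 3, we substitute t = 3 to get x = 1518.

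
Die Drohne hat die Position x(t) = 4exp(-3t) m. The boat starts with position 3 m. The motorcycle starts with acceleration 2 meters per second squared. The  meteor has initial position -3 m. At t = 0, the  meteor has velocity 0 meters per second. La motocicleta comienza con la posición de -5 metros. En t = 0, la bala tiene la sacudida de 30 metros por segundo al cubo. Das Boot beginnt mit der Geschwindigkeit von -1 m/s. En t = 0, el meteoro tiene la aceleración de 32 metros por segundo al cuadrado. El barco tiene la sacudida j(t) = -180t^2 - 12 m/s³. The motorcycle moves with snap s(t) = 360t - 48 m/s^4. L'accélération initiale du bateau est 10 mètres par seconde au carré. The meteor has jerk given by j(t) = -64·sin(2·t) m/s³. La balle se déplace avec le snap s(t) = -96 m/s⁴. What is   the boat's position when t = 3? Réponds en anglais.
To find the answer, we compute 3 integrals of j(t) = -180·t^2 - 12. The integral of jerk is acceleration. Using a(0) = 10, we get a(t) = -60·t^3 - 12·t + 10. The antiderivative of acceleration is velocity. Using v(0) = -1, we get v(t) = -15·t^4 - 6·t^2 + 10·t - 1. Taking ∫v(t)dt and applying x(0) = 3, we find x(t) = -3·t^5 - 2·t^3 + 5·t^2 - t + 3. Using x(t) = -3·t^5 - 2·t^3 + 5·t^2 - t + 3 and substituting t = 3, we find x = -738.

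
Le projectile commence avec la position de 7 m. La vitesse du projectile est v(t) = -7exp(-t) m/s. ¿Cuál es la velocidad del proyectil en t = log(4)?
Tenemos la velocidad v(t) = -7·exp(-t). Sustituyendo t = log(4): v(log(4)) = -7/4.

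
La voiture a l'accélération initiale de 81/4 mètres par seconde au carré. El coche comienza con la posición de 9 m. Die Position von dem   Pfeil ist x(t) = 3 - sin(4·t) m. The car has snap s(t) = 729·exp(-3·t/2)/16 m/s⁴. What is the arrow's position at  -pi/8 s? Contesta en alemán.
Mit x(t) = 3 - sin(4·t) und Einsetzen von t = -pi/8, finden wir x = 4.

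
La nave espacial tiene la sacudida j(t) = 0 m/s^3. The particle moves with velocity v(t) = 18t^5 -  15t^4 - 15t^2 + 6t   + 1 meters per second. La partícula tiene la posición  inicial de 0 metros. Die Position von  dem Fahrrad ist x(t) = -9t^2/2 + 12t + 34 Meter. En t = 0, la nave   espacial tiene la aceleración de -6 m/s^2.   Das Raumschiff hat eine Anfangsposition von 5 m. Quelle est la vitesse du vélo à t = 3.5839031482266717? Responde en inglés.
To solve this, we need to take 1 derivative of our position equation x(t) = -9·t^2/2 + 12·t + 34. Differentiating position, we get velocity: v(t) = 12 - 9·t. Using v(t) = 12 - 9·t and substituting t = 3.5839031482266717, we find v = -20.2551283340400.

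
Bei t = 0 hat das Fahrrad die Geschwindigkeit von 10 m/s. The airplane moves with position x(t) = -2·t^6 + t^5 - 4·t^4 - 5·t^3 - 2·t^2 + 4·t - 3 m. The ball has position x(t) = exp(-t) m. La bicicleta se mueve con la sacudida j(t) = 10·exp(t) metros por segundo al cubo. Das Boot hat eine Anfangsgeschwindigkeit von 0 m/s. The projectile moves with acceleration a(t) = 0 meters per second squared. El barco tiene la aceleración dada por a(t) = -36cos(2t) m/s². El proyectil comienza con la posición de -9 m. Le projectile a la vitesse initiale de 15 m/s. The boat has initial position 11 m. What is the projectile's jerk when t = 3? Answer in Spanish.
Para resolver esto, necesitamos tomar 1 derivada de nuestra ecuación de la aceleración a(t) = 0. Tomando d/dt de a(t), encontramos j(t) = 0. Usando j(t) = 0 y sustituyendo t = 3, encontramos j = 0.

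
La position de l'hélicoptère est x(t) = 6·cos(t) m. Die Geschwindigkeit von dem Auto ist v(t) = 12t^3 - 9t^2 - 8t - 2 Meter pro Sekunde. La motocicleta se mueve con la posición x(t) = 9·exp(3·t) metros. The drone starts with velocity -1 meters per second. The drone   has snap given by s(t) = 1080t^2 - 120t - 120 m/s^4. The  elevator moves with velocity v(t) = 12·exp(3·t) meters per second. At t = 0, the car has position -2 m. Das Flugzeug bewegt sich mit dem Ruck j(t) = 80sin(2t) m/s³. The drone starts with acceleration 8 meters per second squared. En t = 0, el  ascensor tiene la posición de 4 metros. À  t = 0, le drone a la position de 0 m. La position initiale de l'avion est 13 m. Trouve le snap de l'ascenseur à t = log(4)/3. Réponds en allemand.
Wir müssen unsere Gleichung für die Geschwindigkeit v(t) = 12·exp(3·t) 3-mal ableiten. Die Ableitung von der Geschwindigkeit ergibt die Beschleunigung: a(t) = 36·exp(3·t). Die Ableitung von der Beschleunigung ergibt den Ruck: j(t) = 108·exp(3·t). Durch Ableiten von dem Ruck erhalten wir den Snap: s(t) = 324·exp(3·t). Wir haben den Snap s(t) = 324·exp(3·t). Durch Einsetzen von t = log(4)/3: s(log(4)/3) = 1296.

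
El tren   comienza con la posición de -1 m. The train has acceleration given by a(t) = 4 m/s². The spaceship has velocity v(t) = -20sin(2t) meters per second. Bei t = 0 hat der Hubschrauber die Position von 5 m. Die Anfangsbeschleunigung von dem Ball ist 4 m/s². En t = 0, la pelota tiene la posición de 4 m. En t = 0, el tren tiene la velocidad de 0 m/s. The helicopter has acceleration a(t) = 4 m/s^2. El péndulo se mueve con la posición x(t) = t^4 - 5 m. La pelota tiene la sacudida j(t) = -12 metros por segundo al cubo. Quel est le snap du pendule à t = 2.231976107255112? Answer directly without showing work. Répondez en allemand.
Bei t = 2.231976107255112, s = 24.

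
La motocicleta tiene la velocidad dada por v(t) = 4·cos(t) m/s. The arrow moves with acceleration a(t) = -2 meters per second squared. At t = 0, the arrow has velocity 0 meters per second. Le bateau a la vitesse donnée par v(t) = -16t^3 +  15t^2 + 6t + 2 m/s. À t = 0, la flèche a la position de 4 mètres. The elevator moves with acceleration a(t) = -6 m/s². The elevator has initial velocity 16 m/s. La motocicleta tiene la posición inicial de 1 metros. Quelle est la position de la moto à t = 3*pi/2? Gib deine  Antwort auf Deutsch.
Wir müssen die Stammfunktion unserer Gleichung für die Geschwindigkeit v(t) = 4·cos(t) 1-mal finden. Die Stammfunktion von der Geschwindigkeit, mit x(0) = 1, ergibt die Position: x(t) = 4·sin(t) + 1. Wir haben die Position x(t) = 4·sin(t) + 1. Durch Einsetzen von t = 3*pi/2: x(3*pi/2) = -3.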